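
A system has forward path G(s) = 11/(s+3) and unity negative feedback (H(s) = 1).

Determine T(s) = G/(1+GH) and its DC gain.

T(s) = G/(1+GH) = [11/(s+3)] / [1 + 11/(s+3)] = 11/(s+3+11) = 11/(s+14). DC gain = 11/14 = 0.7857.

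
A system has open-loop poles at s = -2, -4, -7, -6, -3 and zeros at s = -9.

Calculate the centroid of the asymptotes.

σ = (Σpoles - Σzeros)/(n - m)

σ = (Σpoles - Σzeros)/(n - m) = (-22 - (-9))/(5 - 1) = -13/4 = -3.25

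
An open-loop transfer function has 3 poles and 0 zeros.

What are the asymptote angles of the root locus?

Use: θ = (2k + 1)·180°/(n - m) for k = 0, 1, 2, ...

n - m = 3 - 0 = 3. Angles: θk = (2k + 1)·180°/3 = 60°, 180°, 300°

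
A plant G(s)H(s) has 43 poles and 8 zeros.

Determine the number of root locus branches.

Root locus has n branches where n = number of poles = 43.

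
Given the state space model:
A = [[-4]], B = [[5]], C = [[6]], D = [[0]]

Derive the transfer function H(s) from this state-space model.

(sI - A)⁻¹ = 1/(s + 4). H(s) = 6 × 5/(s + 4) + 0 = 30/(s + 4).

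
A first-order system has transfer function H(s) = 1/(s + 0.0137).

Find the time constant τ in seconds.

For H(s) = 1/(s + 1/τ), the pole is at -1/τ = -0.0137, so τ = 1/0.0137 = 72.99 s.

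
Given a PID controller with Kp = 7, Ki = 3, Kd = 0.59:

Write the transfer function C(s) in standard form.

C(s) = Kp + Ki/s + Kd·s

Substituting values: C(s) = 7 + 3/s + 0.59s = (0.59s² + 7s + 3)/s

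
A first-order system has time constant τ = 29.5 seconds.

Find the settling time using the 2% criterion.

For first-order system, 2% settling time ≈ 4τ = 4 × 29.5 = 118.0 s.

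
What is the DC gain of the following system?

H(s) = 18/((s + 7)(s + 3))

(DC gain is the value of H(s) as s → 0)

DC gain = H(0) = 18/(7 × 3) = 18/21 = 0.8571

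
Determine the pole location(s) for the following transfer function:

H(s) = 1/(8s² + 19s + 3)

Discriminant = 19² - 4×8×3 = 361 - 96 = 265 > 0, so two distinct real poles. Using quadratic formula: s = (-19 ± √265)/(2×8) = (-19 ± √265)/16, with √265 ≈ 16.2788. s₁ ≈ -0.1701, s₂ ≈ -2.2049. Poles: s₁ = -0.1701, s₂ = -2.2049.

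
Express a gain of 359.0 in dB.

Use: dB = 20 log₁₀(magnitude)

dB = 20 log₁₀(359.0) = 51.1 dB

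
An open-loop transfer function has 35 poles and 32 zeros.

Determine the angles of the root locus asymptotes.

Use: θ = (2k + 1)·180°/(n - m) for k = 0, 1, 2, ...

n - m = 35 - 32 = 3. Angles: θk = (2k + 1)·180°/3 = 60°, 180°, 300°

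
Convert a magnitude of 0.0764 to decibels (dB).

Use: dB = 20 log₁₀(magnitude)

dB = 20 log₁₀(0.0764) = -22.3 dB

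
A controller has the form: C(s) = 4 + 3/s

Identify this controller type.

This is a Proportional-Integral (PI) controller.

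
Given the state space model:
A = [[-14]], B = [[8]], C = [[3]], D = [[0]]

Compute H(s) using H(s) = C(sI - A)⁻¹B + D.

(sI - A)⁻¹ = 1/(s + 14). H(s) = 3 × 8/(s + 14) + 0 = 24/(s + 14).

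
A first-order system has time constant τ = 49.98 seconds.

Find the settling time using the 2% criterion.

For first-order system, 2% settling time ≈ 4τ = 4 × 49.98 = 199.92 s.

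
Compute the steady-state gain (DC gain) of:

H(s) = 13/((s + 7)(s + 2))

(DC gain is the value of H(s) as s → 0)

DC gain = H(0) = 13/(7 × 2) = 13/14 = 0.9286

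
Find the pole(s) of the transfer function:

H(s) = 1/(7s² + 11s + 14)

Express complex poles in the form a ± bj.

Discriminant = 11² - 4×7×14 = 121 - 392 = -271 < 0, so the poles are a complex conjugate pair s = (-11 ± j√271)/(2×7). Real part = -11/(2×7) = -11/14 ≈ -0.7857; imaginary part = ±√271/(2×7) ≈ 1.1759. Poles: s = -0.7857 ± 1.1759j.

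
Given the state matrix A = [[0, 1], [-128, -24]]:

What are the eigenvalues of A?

det(A - λI) = λ² - (-24)λ + 128 = (λ - (-16))(λ - (-8)). Eigenvalues: -16, -8.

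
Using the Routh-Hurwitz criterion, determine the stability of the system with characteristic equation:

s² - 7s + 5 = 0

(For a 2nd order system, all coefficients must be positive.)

Coefficients: 1, -7, 5. b=-7 not positive, so system is unstable.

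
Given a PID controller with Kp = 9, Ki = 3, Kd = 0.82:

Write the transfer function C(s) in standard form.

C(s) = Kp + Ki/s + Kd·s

Substituting values: C(s) = 9 + 3/s + 0.82s = (0.82s² + 9s + 3)/s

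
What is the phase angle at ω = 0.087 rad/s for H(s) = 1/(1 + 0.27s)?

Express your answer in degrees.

Phase = -arctan(ωτ) = -arctan(0.087 × 0.27) = -1.3°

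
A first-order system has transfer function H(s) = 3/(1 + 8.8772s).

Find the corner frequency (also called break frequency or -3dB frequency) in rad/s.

Corner frequency = 1/τ = 1/8.8772 = 0.113 rad/s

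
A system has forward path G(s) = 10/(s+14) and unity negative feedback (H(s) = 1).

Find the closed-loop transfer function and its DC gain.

T(s) = G/(1+GH) = [10/(s+14)] / [1 + 10/(s+14)] = 10/(s+14+10) = 10/(s+24). DC gain = 10/24 = 0.4167.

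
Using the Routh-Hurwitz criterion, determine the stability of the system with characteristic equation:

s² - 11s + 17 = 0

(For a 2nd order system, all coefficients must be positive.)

Coefficients: 1, -11, 17. b=-11 not positive, so system is unstable.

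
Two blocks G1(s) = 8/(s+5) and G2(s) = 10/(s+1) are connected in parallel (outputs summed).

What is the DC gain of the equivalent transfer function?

Parallel: G_eq = G1 + G2. DC gain = G1(0) + G2(0) = 8/5 + 10/1 = 1.6 + 10 = 11.6.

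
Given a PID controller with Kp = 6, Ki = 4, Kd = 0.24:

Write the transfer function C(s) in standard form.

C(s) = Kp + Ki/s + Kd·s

Substituting values: C(s) = 6 + 4/s + 0.24s = (0.24s² + 6s + 4)/s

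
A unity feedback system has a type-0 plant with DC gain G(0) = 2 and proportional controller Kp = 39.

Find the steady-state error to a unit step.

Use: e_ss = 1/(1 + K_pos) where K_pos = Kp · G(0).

K_pos = Kp · G(0) = 39 × 2 = 78. e_ss = 1/(1 + 78) = 0.0127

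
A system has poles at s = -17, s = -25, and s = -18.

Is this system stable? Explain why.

All poles are in the left half-plane. System is stable.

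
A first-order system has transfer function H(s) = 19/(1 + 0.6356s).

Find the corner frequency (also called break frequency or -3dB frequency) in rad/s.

Corner frequency = 1/τ = 1/0.6356 = 1.573 rad/s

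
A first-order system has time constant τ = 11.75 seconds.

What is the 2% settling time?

For first-order system, 2% settling time ≈ 4τ = 4 × 11.75 = 47.0 s.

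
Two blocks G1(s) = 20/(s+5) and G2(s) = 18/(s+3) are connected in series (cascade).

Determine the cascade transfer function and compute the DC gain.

Series: multiply transfer functions. G_eq = 20/(s+5) × 18/(s+3) = 360/((s+5)(s+3)). DC gain = 360/(5×3) = 24.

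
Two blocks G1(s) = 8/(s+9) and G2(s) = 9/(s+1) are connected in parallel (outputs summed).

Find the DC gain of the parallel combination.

Parallel: G_eq = G1 + G2. DC gain = G1(0) + G2(0) = 8/9 + 9/1 = 0.8889 + 9 = 9.8889.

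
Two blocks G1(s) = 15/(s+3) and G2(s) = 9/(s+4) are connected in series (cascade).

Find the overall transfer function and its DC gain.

Series: multiply transfer functions. G_eq = 15/(s+3) × 9/(s+4) = 135/((s+3)(s+4)). DC gain = 135/(3×4) = 11.25.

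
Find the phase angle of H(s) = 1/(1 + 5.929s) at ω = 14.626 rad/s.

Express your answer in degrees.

Phase = -arctan(ωτ) = -arctan(14.626 × 5.929) = -89.3°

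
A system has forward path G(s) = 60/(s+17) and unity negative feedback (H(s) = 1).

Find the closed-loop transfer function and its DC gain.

T(s) = G/(1+GH) = [60/(s+17)] / [1 + 60/(s+17)] = 60/(s+17+60) = 60/(s+77). DC gain = 60/77 = 0.7792.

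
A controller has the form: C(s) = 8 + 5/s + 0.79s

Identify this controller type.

This is a Proportional-Integral-Derivative (PID) controller.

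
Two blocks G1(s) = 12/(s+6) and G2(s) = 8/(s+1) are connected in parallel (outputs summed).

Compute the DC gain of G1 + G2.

Parallel: G_eq = G1 + G2. DC gain = G1(0) + G2(0) = 12/6 + 8/1 = 2 + 8 = 10.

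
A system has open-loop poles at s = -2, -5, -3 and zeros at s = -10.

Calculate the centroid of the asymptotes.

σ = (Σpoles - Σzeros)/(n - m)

σ = (Σpoles - Σzeros)/(n - m) = (-10 - (-10))/(3 - 1) = 0/2 = 0.0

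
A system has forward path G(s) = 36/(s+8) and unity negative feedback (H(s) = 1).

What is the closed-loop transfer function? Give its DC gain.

T(s) = G/(1+GH) = [36/(s+8)] / [1 + 36/(s+8)] = 36/(s+8+36) = 36/(s+44). DC gain = 36/44 = 0.8182.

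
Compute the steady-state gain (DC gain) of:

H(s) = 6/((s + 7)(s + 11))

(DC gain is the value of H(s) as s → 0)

DC gain = H(0) = 6/(7 × 11) = 6/77 = 0.0779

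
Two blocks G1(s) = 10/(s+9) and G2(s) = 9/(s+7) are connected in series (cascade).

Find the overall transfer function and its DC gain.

Series: multiply transfer functions. G_eq = 10/(s+9) × 9/(s+7) = 90/((s+9)(s+7)). DC gain = 90/(9×7) = 1.4286.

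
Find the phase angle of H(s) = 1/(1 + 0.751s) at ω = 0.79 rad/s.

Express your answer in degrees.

Phase = -arctan(ωτ) = -arctan(0.79 × 0.751) = -30.7°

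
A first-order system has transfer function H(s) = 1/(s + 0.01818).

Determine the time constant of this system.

For H(s) = 1/(s + 1/τ), the pole is at -1/τ = -0.01818, so τ = 1/0.01818 = 55.01 s.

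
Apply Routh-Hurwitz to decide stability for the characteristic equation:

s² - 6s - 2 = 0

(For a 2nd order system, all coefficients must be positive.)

Coefficients: 1, -6, -2. b=-6, c=-2 not positive, so system is unstable.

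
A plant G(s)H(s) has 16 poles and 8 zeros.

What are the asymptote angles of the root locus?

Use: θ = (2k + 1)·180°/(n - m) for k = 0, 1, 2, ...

n - m = 16 - 8 = 8. Angles: θk = (2k + 1)·180°/8 = 22.5°, 67.5°, 112.5°, 157.5°, 202.5°, 247.5°, 292.5°, 337.5°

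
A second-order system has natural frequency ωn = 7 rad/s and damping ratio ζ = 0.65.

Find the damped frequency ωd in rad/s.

ωd = ωn√(1 - ζ²) = 7√(1 - 0.65²) = 5.32 rad/s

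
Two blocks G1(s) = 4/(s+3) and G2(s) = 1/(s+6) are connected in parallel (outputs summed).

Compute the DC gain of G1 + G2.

Parallel: G_eq = G1 + G2. DC gain = G1(0) + G2(0) = 4/3 + 1/6 = 1.3333 + 0.1667 = 1.5.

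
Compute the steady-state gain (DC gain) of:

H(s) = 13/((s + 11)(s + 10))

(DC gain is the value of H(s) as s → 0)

DC gain = H(0) = 13/(11 × 10) = 13/110 = 0.1182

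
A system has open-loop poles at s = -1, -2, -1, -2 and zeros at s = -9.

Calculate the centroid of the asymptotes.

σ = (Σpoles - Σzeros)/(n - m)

σ = (Σpoles - Σzeros)/(n - m) = (-6 - (-9))/(4 - 1) = 3/3 = 1.0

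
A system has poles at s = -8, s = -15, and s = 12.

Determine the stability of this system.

Pole(s) at s = 12 are not in the left half-plane. System is unstable.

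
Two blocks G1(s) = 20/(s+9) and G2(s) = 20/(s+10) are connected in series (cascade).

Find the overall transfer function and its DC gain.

Series: multiply transfer functions. G_eq = 20/(s+9) × 20/(s+10) = 400/((s+9)(s+10)). DC gain = 400/(9×10) = 4.4444.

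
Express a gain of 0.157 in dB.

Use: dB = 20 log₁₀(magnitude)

dB = 20 log₁₀(0.157) = -16.1 dB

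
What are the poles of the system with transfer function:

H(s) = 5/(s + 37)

Pole is where denominator = 0: s + 37 = 0, so s = -37.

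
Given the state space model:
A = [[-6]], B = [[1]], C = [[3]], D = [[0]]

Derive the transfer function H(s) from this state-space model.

(sI - A)⁻¹ = 1/(s + 6). H(s) = 3 × 1/(s + 6) + 0 = 3/(s + 6).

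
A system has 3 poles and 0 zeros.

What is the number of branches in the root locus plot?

Root locus has n branches where n = number of poles = 3.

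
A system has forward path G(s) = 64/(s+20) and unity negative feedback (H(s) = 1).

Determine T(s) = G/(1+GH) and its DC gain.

T(s) = G/(1+GH) = [64/(s+20)] / [1 + 64/(s+20)] = 64/(s+20+64) = 64/(s+84). DC gain = 64/84 = 0.7619.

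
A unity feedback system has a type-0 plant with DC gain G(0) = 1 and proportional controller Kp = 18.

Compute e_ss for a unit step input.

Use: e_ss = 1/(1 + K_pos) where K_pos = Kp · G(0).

K_pos = Kp · G(0) = 18 × 1 = 18. e_ss = 1/(1 + 18) = 0.0526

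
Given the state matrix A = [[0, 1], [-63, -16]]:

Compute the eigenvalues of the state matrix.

det(A - λI) = λ² - (-16)λ + 63 = (λ - (-7))(λ - (-9)). Eigenvalues: -7, -9.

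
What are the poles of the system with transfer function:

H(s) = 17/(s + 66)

Pole is where denominator = 0: s + 66 = 0, so s = -66.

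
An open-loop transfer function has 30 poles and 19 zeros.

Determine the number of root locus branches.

Root locus has n branches where n = number of poles = 30.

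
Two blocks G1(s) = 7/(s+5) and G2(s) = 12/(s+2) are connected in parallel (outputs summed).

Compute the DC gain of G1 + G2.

Parallel: G_eq = G1 + G2. DC gain = G1(0) + G2(0) = 7/5 + 12/2 = 1.4 + 6 = 7.4.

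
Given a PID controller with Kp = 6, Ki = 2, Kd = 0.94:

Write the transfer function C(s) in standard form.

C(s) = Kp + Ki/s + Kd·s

Substituting values: C(s) = 6 + 2/s + 0.94s = (0.94s² + 6s + 2)/s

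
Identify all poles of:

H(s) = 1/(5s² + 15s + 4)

Discriminant = 15² - 4×5×4 = 225 - 80 = 145 > 0, so two distinct real poles. Using quadratic formula: s = (-15 ± √145)/(2×5) = (-15 ± √145)/10, with √145 ≈ 12.0416. s₁ ≈ -0.2958, s₂ ≈ -2.7042. Poles: s₁ = -0.2958, s₂ = -2.7042.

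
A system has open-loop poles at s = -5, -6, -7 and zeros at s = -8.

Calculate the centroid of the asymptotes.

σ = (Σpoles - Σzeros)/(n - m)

σ = (Σpoles - Σzeros)/(n - m) = (-18 - (-8))/(3 - 1) = -10/2 = -5.0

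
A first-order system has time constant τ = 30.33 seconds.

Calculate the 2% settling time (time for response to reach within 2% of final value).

For first-order system, 2% settling time ≈ 4τ = 4 × 30.33 = 121.32 s.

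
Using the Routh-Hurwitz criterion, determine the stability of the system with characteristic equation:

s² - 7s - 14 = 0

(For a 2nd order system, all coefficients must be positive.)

Coefficients: 1, -7, -14. b=-7, c=-14 not positive, so system is unstable.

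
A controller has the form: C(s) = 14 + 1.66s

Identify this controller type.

This is a Proportional-Derivative (PD) controller.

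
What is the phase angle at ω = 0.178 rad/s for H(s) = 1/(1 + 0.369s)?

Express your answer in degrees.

Phase = -arctan(ωτ) = -arctan(0.178 × 0.369) = -3.8°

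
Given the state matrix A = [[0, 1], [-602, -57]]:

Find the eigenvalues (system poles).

det(A - λI) = λ² - (-57)λ + 602 = (λ - (-43))(λ - (-14)). Eigenvalues: -43, -14.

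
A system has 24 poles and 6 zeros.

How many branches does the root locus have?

Root locus has n branches where n = number of poles = 24.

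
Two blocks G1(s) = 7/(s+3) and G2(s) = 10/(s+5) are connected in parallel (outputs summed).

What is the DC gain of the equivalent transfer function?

Parallel: G_eq = G1 + G2. DC gain = G1(0) + G2(0) = 7/3 + 10/5 = 2.3333 + 2 = 4.3333.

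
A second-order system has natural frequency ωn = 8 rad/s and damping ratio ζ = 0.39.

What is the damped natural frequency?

ωd = ωn√(1 - ζ²) = 8√(1 - 0.39²) = 7.37 rad/s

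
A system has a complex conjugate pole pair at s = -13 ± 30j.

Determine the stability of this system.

Real part of poles is -13 (< 0, left half-plane). Stable.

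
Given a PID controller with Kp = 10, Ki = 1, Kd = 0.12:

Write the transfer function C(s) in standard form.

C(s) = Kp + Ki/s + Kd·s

Substituting values: C(s) = 10 + 1/s + 0.12s = (0.12s² + 10s + 1)/s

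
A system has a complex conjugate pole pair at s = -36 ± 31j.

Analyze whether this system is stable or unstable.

Real part of poles is -36 (< 0, left half-plane). Stable.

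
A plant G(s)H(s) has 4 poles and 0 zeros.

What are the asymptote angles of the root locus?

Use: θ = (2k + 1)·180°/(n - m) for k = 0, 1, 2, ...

n - m = 4 - 0 = 4. Angles: θk = (2k + 1)·180°/4 = 45°, 135°, 225°, 315°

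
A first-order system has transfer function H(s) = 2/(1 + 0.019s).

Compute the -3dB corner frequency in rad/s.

Corner frequency = 1/τ = 1/0.019 = 52.632 rad/s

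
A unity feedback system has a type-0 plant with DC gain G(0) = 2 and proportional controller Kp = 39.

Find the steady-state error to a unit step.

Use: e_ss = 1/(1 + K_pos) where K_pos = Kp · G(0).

K_pos = Kp · G(0) = 39 × 2 = 78. e_ss = 1/(1 + 78) = 0.0127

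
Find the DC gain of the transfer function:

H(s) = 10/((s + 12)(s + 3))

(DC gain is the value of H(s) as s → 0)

DC gain = H(0) = 10/(12 × 3) = 10/36 = 0.2778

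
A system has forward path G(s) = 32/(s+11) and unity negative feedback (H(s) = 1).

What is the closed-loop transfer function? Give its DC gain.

T(s) = G/(1+GH) = [32/(s+11)] / [1 + 32/(s+11)] = 32/(s+11+32) = 32/(s+43). DC gain = 32/43 = 0.7442.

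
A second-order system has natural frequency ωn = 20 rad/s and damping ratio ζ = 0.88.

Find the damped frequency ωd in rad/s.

ωd = ωn√(1 - ζ²) = 20√(1 - 0.88²) = 9.5 rad/s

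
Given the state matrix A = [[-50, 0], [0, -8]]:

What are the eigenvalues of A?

For diagonal matrix, eigenvalues are diagonal entries: λ₁ = -50, λ₂ = -8.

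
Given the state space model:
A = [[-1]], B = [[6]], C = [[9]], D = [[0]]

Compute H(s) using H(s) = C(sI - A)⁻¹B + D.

(sI - A)⁻¹ = 1/(s + 1). H(s) = 9 × 6/(s + 1) + 0 = 54/(s + 1).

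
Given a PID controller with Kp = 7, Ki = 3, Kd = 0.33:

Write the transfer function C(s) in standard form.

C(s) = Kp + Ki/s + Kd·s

Substituting values: C(s) = 7 + 3/s + 0.33s = (0.33s² + 7s + 3)/s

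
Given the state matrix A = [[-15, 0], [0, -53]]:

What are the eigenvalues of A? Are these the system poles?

For diagonal matrix, eigenvalues are diagonal entries: λ₁ = -15, λ₂ = -53. Eigenvalues of A = system poles.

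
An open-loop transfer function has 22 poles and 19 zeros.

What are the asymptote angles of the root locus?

n - m = 22 - 19 = 3. Angles: θk = (2k + 1)·180°/3 = 60°, 180°, 300°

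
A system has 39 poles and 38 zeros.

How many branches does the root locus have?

Root locus has n branches where n = number of poles = 39.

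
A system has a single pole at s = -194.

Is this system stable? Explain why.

Pole at s = -194 is in the left half-plane. Stable.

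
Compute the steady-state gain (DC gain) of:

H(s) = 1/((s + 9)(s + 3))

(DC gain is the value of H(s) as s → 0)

DC gain = H(0) = 1/(9 × 3) = 1/27 = 0.0370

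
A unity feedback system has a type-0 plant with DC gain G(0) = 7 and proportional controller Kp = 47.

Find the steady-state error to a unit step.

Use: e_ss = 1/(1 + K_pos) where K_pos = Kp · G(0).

K_pos = Kp · G(0) = 47 × 7 = 329. e_ss = 1/(1 + 329) = 0.0030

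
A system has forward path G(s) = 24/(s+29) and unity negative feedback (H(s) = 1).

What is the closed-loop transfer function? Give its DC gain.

T(s) = G/(1+GH) = [24/(s+29)] / [1 + 24/(s+29)] = 24/(s+29+24) = 24/(s+53). DC gain = 24/53 = 0.4528.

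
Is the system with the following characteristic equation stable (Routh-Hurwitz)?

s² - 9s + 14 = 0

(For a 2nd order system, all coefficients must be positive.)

Coefficients: 1, -9, 14. b=-9 not positive, so system is unstable.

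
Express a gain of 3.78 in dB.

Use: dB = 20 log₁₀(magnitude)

dB = 20 log₁₀(3.78) = 11.5 dB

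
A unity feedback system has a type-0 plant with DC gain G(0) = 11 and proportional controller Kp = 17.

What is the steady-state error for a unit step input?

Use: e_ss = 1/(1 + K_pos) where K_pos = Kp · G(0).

K_pos = Kp · G(0) = 17 × 11 = 187. e_ss = 1/(1 + 187) = 0.0053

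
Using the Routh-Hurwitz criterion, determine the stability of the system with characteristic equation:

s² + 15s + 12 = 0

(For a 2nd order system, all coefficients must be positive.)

Coefficients: 1, 15, 12. All positive, so system is stable.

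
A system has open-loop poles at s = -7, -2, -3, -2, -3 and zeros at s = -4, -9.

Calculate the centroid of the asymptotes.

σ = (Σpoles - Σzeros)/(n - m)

σ = (Σpoles - Σzeros)/(n - m) = (-17 - (-13))/(5 - 2) = -4/3 = -1.33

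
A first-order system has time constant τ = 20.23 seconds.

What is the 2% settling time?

For first-order system, 2% settling time ≈ 4τ = 4 × 20.23 = 80.92 s.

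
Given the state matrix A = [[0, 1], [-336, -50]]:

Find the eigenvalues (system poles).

det(A - λI) = λ² - (-50)λ + 336 = (λ - (-8))(λ - (-42)). Eigenvalues: -8, -42.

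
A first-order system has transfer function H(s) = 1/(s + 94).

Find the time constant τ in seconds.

For H(s) = 1/(s + 1/τ), the pole is at -1/τ = -94, so τ = 1/94 = 0.0106 s.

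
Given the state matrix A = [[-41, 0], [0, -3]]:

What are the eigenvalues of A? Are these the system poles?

For diagonal matrix, eigenvalues are diagonal entries: λ₁ = -41, λ₂ = -3. Eigenvalues of A = system poles.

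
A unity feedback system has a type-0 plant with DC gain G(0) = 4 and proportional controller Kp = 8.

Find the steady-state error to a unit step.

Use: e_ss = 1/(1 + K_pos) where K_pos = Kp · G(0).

K_pos = Kp · G(0) = 8 × 4 = 32. e_ss = 1/(1 + 32) = 0.0303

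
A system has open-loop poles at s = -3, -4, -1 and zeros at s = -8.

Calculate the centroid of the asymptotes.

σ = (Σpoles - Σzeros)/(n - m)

σ = (Σpoles - Σzeros)/(n - m) = (-8 - (-8))/(3 - 1) = 0/2 = 0.0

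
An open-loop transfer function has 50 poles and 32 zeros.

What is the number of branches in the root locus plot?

Root locus has n branches where n = number of poles = 50.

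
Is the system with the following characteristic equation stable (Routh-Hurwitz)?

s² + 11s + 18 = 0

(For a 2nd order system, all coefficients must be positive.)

Coefficients: 1, 11, 18. All positive, so system is stable.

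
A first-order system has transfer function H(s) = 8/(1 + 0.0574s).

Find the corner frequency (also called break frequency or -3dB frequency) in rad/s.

Corner frequency = 1/τ = 1/0.0574 = 17.422 rad/s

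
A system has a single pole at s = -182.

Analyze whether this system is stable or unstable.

Pole at s = -182 is in the left half-plane. Stable.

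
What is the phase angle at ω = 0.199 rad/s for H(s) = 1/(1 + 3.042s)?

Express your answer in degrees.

Phase = -arctan(ωτ) = -arctan(0.199 × 3.042) = -31.2°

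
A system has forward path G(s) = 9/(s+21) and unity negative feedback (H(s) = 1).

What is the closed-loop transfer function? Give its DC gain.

T(s) = G/(1+GH) = [9/(s+21)] / [1 + 9/(s+21)] = 9/(s+21+9) = 9/(s+30). DC gain = 9/30 = 0.3.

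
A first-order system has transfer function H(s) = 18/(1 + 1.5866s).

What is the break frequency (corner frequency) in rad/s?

Corner frequency = 1/τ = 1/1.5866 = 0.63 rad/s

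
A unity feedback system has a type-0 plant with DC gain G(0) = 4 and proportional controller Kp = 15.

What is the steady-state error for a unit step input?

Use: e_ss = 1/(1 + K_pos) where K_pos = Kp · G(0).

K_pos = Kp · G(0) = 15 × 4 = 60. e_ss = 1/(1 + 60) = 0.0164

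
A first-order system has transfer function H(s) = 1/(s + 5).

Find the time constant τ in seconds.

For H(s) = 1/(s + 1/τ), the pole is at -1/τ = -5, so τ = 1/5 = 0.2 s.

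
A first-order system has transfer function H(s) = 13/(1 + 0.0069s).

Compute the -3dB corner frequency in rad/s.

Corner frequency = 1/τ = 1/0.0069 = 144.928 rad/s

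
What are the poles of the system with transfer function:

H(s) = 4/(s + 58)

Pole is where denominator = 0: s + 58 = 0, so s = -58.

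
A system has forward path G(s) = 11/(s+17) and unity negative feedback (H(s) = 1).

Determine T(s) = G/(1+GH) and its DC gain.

T(s) = G/(1+GH) = [11/(s+17)] / [1 + 11/(s+17)] = 11/(s+17+11) = 11/(s+28). DC gain = 11/28 = 0.3929.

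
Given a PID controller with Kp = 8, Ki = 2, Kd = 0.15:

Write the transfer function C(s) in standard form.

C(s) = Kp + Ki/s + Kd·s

Substituting values: C(s) = 8 + 2/s + 0.15s = (0.15s² + 8s + 2)/s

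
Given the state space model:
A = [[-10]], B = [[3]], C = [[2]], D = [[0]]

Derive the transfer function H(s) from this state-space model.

(sI - A)⁻¹ = 1/(s + 10). H(s) = 2 × 3/(s + 10) + 0 = 6/(s + 10).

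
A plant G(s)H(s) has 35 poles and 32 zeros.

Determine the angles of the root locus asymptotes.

n - m = 35 - 32 = 3. Angles: θk = (2k + 1)·180°/3 = 60°, 180°, 300°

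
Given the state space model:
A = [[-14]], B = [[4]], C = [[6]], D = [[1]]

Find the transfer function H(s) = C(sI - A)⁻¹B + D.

(sI - A)⁻¹ = 1/(s + 14). H(s) = 6×4/(s + 14) + 1 = (s + 38)/(s + 14).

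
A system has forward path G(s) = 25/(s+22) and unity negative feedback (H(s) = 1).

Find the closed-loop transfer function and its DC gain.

T(s) = G/(1+GH) = [25/(s+22)] / [1 + 25/(s+22)] = 25/(s+22+25) = 25/(s+47). DC gain = 25/47 = 0.5319.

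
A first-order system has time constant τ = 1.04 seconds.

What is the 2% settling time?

For first-order system, 2% settling time ≈ 4τ = 4 × 1.04 = 4.16 s.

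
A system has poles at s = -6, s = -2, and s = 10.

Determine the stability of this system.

Pole(s) at s = 10 are not in the left half-plane. System is unstable.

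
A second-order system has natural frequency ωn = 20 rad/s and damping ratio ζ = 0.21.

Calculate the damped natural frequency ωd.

ωd = ωn√(1 - ζ²) = 20√(1 - 0.21²) = 19.55 rad/s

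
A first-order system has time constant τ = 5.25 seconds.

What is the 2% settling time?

For first-order system, 2% settling time ≈ 4τ = 4 × 5.25 = 21.0 s.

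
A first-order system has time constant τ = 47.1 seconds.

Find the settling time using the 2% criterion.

For first-order system, 2% settling time ≈ 4τ = 4 × 47.1 = 188.4 s.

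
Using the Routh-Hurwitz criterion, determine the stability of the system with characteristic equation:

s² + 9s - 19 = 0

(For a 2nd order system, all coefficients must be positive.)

Coefficients: 1, 9, -19. c=-19 not positive, so system is unstable.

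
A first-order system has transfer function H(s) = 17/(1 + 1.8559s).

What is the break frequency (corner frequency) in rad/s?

Corner frequency = 1/τ = 1/1.8559 = 0.539 rad/s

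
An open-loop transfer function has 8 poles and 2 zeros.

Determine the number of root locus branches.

Root locus has n branches where n = number of poles = 8.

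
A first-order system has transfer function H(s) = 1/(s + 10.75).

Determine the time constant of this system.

For H(s) = 1/(s + 1/τ), the pole is at -1/τ = -10.75, so τ = 1/10.75 = 0.0930 s.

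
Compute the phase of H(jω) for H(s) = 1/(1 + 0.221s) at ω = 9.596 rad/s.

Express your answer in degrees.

Phase = -arctan(ωτ) = -arctan(9.596 × 0.221) = -64.8°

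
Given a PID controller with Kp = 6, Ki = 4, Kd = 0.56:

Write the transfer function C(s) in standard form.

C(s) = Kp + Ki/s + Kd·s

Substituting values: C(s) = 6 + 4/s + 0.56s = (0.56s² + 6s + 4)/s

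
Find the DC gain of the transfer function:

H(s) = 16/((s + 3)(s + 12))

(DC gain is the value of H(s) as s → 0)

DC gain = H(0) = 16/(3 × 12) = 16/36 = 0.4444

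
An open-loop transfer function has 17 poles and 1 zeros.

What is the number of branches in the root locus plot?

Root locus has n branches where n = number of poles = 17.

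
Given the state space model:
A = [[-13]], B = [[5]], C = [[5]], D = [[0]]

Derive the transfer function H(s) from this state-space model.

(sI - A)⁻¹ = 1/(s + 13). H(s) = 5 × 5/(s + 13) + 0 = 25/(s + 13).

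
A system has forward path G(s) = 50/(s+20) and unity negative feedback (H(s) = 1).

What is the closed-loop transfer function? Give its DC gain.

T(s) = G/(1+GH) = [50/(s+20)] / [1 + 50/(s+20)] = 50/(s+20+50) = 50/(s+70). DC gain = 50/70 = 0.7143.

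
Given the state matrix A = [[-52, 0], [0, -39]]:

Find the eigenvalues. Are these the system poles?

For diagonal matrix, eigenvalues are diagonal entries: λ₁ = -52, λ₂ = -39. Eigenvalues of A = system poles.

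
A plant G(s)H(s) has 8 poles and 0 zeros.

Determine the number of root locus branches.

Root locus has n branches where n = number of poles = 8.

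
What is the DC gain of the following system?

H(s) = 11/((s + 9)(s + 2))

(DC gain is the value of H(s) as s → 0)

DC gain = H(0) = 11/(9 × 2) = 11/18 = 0.6111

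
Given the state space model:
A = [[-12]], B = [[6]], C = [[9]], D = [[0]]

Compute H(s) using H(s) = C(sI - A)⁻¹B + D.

(sI - A)⁻¹ = 1/(s + 12). H(s) = 9 × 6/(s + 12) + 0 = 54/(s + 12).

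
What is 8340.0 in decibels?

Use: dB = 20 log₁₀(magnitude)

dB = 20 log₁₀(8340.0) = 78.4 dB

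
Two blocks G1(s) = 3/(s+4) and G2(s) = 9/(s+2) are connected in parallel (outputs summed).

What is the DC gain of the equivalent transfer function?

Parallel: G_eq = G1 + G2. DC gain = G1(0) + G2(0) = 3/4 + 9/2 = 0.75 + 4.5 = 5.25.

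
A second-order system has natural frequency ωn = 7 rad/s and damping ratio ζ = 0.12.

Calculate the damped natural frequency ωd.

ωd = ωn√(1 - ζ²) = 7√(1 - 0.12²) = 6.95 rad/s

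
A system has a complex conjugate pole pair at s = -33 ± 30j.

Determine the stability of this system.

Real part of poles is -33 (< 0, left half-plane). Stable.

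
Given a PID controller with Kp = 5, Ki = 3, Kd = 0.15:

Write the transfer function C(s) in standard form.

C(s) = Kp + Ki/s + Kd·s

Substituting values: C(s) = 5 + 3/s + 0.15s = (0.15s² + 5s + 3)/s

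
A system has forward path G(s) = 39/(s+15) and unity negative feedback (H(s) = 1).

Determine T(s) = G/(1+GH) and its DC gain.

T(s) = G/(1+GH) = [39/(s+15)] / [1 + 39/(s+15)] = 39/(s+15+39) = 39/(s+54). DC gain = 39/54 = 0.7222.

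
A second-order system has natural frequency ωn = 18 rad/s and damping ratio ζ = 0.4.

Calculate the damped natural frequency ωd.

ωd = ωn√(1 - ζ²) = 18√(1 - 0.4²) = 16.5 rad/s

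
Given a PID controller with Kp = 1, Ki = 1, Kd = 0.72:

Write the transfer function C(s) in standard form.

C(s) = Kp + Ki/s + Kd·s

Substituting values: C(s) = 1 + 1/s + 0.72s = (0.72s² + s + 1)/s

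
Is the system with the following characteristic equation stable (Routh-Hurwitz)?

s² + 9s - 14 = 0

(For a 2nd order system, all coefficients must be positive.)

Coefficients: 1, 9, -14. c=-14 not positive, so system is unstable.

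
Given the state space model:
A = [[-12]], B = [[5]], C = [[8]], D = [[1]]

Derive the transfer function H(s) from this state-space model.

(sI - A)⁻¹ = 1/(s + 12). H(s) = 8×5/(s + 12) + 1 = (s + 52)/(s + 12).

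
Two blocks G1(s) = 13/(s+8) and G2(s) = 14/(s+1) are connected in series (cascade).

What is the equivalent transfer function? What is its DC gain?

Series: multiply transfer functions. G_eq = 13/(s+8) × 14/(s+1) = 182/((s+8)(s+1)). DC gain = 182/(8×1) = 22.75.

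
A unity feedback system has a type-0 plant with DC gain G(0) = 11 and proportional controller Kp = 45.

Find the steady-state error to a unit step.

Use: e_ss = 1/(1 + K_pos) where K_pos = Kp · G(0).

K_pos = Kp · G(0) = 45 × 11 = 495. e_ss = 1/(1 + 495) = 0.0020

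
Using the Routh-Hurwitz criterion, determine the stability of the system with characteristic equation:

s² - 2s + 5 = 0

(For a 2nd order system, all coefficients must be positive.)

Coefficients: 1, -2, 5. b=-2 not positive, so system is unstable.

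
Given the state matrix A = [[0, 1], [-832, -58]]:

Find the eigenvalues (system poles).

det(A - λI) = λ² - (-58)λ + 832 = (λ - (-26))(λ - (-32)). Eigenvalues: -26, -32.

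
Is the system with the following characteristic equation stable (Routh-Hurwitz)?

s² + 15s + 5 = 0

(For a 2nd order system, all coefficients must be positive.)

Coefficients: 1, 15, 5. All positive, so system is stable.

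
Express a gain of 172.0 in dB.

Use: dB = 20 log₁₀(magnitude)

dB = 20 log₁₀(172.0) = 44.7 dB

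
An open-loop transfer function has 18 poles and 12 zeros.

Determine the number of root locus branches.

Root locus has n branches where n = number of poles = 18.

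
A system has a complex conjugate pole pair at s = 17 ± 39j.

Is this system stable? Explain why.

Real part of poles is 17 (> 0, right half-plane). Unstable.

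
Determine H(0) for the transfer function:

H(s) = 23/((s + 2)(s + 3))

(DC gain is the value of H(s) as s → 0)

DC gain = H(0) = 23/(2 × 3) = 23/6 = 3.8333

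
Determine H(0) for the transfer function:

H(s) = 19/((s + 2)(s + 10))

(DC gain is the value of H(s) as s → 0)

DC gain = H(0) = 19/(2 × 10) = 19/20 = 0.95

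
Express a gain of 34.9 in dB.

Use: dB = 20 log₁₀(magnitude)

dB = 20 log₁₀(34.9) = 30.9 dB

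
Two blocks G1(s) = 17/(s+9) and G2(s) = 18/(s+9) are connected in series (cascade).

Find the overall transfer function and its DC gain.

Series: multiply transfer functions. G_eq = 17/(s+9) × 18/(s+9) = 306/((s+9)(s+9)). DC gain = 306/(9×9) = 3.7778.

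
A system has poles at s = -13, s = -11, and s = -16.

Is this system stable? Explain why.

All poles are in the left half-plane. System is stable.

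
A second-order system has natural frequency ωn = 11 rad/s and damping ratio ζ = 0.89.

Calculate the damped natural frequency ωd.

ωd = ωn√(1 - ζ²) = 11√(1 - 0.89²) = 5.02 rad/s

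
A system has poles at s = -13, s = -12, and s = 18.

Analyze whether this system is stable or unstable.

Pole(s) at s = 18 are not in the left half-plane. System is unstable.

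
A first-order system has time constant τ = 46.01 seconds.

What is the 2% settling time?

For first-order system, 2% settling time ≈ 4τ = 4 × 46.01 = 184.04 s.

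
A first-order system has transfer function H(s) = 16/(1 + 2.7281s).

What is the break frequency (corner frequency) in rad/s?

Corner frequency = 1/τ = 1/2.7281 = 0.367 rad/s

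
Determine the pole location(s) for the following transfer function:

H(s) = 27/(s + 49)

Pole is where denominator = 0: s + 49 = 0, so s = -49.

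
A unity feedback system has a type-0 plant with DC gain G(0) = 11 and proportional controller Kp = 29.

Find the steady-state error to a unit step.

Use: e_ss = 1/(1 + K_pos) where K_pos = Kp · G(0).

K_pos = Kp · G(0) = 29 × 11 = 319. e_ss = 1/(1 + 319) = 0.003125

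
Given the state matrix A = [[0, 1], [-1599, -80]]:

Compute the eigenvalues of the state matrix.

det(A - λI) = λ² - (-80)λ + 1599 = (λ - (-39))(λ - (-41)). Eigenvalues: -39, -41.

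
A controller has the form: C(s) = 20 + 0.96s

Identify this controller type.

This is a Proportional-Derivative (PD) controller.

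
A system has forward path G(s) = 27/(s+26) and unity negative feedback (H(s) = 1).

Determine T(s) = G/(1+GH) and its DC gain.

T(s) = G/(1+GH) = [27/(s+26)] / [1 + 27/(s+26)] = 27/(s+26+27) = 27/(s+53). DC gain = 27/53 = 0.5094.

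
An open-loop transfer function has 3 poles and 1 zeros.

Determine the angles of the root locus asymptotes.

n - m = 3 - 1 = 2. Angles: θk = (2k + 1)·180°/2 = 90°, 270°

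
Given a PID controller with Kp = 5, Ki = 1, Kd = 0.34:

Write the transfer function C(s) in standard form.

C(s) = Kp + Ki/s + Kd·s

Substituting values: C(s) = 5 + 1/s + 0.34s = (0.34s² + 5s + 1)/s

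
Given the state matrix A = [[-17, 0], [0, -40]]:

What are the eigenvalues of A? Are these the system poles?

For diagonal matrix, eigenvalues are diagonal entries: λ₁ = -17, λ₂ = -40. Eigenvalues of A = system poles.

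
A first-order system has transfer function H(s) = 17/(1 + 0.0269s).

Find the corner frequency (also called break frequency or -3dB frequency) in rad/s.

Corner frequency = 1/τ = 1/0.0269 = 37.175 rad/s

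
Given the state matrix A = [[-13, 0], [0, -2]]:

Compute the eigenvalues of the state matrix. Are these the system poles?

For diagonal matrix, eigenvalues are diagonal entries: λ₁ = -13, λ₂ = -2. Eigenvalues of A = system poles.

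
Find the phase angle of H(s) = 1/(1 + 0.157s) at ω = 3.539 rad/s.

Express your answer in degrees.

Phase = -arctan(ωτ) = -arctan(3.539 × 0.157) = -29.1°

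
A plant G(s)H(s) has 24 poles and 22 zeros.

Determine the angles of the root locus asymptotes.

n - m = 24 - 22 = 2. Angles: θk = (2k + 1)·180°/2 = 90°, 270°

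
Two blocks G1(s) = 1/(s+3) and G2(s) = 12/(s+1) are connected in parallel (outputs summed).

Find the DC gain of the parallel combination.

Parallel: G_eq = G1 + G2. DC gain = G1(0) + G2(0) = 1/3 + 12/1 = 0.3333 + 12 = 12.3333.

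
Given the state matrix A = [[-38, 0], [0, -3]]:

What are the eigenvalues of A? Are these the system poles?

For diagonal matrix, eigenvalues are diagonal entries: λ₁ = -38, λ₂ = -3. Eigenvalues of A = system poles.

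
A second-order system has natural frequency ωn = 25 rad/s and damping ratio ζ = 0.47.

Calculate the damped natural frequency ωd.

ωd = ωn√(1 - ζ²) = 25√(1 - 0.47²) = 22.07 rad/s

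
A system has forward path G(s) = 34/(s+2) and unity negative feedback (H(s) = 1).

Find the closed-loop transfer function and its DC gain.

T(s) = G/(1+GH) = [34/(s+2)] / [1 + 34/(s+2)] = 34/(s+2+34) = 34/(s+36). DC gain = 34/36 = 0.9444.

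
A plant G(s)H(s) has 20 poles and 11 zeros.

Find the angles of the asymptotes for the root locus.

n - m = 20 - 11 = 9. Angles: θk = (2k + 1)·180°/9 = 20°, 60°, 100°, 140°, 180°, 220°, 260°, 300°, 340°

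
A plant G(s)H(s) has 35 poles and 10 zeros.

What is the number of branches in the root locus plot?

Root locus has n branches where n = number of poles = 35.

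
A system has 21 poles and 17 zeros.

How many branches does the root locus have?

Root locus has n branches where n = number of poles = 21.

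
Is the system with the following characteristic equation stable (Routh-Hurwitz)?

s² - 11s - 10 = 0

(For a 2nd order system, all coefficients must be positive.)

Coefficients: 1, -11, -10. b=-11, c=-10 not positive, so system is unstable.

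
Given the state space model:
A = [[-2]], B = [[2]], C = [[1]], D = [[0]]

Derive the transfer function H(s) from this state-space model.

(sI - A)⁻¹ = 1/(s + 2). H(s) = 1 × 2/(s + 2) + 0 = 2/(s + 2).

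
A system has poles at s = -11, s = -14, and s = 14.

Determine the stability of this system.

Pole(s) at s = 14 are not in the left half-plane. System is unstable.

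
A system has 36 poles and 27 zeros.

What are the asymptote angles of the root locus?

n - m = 36 - 27 = 9. Angles: θk = (2k + 1)·180°/9 = 20°, 60°, 100°, 140°, 180°, 220°, 260°, 300°, 340°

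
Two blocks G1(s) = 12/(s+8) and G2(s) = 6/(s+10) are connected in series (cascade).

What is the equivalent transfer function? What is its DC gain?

Series: multiply transfer functions. G_eq = 12/(s+8) × 6/(s+10) = 72/((s+8)(s+10)). DC gain = 72/(8×10) = 0.9.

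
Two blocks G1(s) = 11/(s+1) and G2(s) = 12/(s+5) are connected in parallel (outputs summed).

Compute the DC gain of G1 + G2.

Parallel: G_eq = G1 + G2. DC gain = G1(0) + G2(0) = 11/1 + 12/5 = 11 + 2.4 = 13.4.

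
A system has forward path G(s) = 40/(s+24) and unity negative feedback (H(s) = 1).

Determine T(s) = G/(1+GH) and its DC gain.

T(s) = G/(1+GH) = [40/(s+24)] / [1 + 40/(s+24)] = 40/(s+24+40) = 40/(s+64). DC gain = 40/64 = 0.625.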